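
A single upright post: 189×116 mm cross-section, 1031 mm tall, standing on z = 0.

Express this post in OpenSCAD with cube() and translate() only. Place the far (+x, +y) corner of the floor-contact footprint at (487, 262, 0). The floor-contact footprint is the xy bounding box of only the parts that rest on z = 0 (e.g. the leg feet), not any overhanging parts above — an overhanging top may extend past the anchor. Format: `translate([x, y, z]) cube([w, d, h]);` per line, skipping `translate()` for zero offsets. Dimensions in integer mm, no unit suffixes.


translate([298, 146, 0]) cube([189, 116, 1031]);


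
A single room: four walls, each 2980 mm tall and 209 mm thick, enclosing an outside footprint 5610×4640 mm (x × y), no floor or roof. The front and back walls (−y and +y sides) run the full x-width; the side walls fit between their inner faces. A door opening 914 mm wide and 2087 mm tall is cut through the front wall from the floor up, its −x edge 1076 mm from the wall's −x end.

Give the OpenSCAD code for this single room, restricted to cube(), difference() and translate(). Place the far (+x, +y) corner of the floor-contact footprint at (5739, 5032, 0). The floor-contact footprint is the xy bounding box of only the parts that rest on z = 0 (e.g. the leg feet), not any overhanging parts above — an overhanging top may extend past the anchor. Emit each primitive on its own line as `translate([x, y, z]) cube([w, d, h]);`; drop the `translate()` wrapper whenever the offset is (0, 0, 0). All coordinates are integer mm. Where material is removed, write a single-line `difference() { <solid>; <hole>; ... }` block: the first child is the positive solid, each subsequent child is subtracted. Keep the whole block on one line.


difference() { translate([129, 392, 0]) cube([5610, 209, 2980]); translate([1205, 392, 0]) cube([914, 209, 2087]); }
translate([129, 4823, 0]) cube([5610, 209, 2980]);
translate([129, 601, 0]) cube([209, 4222, 2980]);
translate([5530, 601, 0]) cube([209, 4222, 2980]);


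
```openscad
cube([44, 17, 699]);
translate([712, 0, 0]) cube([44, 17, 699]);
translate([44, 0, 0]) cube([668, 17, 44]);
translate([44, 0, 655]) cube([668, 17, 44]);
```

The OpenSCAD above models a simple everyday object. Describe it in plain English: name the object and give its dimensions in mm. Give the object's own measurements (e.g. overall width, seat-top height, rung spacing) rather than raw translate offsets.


A rectangular picture frame lying in the x–z plane (depth along y). The opening is 668 mm wide (x) by 611 mm tall (z), surrounded by a border 44 mm wide on all four sides. The frame is 17 mm deep and is made of two full-height vertical stiles with two horizontal rails fitted between them.


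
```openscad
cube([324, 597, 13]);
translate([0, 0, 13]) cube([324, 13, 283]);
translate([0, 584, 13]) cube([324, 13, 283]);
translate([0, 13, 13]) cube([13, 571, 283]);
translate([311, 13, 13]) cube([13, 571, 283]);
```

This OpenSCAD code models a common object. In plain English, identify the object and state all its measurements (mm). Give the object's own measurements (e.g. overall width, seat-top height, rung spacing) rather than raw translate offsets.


An open-topped rectangular box: outside dimensions 324×597×296 mm, with a uniform wall and base thickness of 13 mm. The base is a full 324×597 slab on the floor; four walls sit on top of the base. The front and back walls (the −y and +y sides) span the full width; the two side walls fit between them.


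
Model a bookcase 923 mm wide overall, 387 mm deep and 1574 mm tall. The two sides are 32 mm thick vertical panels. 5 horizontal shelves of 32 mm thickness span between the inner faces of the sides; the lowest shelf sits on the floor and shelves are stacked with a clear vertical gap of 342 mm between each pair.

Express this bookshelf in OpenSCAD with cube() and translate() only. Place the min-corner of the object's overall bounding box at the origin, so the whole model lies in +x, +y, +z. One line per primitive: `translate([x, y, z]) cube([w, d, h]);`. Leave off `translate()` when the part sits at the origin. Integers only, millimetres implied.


cube([32, 387, 1574]);
translate([891, 0, 0]) cube([32, 387, 1574]);
translate([32, 0, 0]) cube([859, 387, 32]);
translate([32, 0, 374]) cube([859, 387, 32]);
translate([32, 0, 748]) cube([859, 387, 32]);
translate([32, 0, 1122]) cube([859, 387, 32]);
translate([32, 0, 1496]) cube([859, 387, 32]);


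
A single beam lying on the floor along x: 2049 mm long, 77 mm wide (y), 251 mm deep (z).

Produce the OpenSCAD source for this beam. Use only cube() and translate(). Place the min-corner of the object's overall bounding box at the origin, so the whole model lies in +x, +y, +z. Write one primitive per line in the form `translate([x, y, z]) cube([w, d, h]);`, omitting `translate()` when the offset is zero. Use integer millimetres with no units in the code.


cube([2049, 77, 251]);


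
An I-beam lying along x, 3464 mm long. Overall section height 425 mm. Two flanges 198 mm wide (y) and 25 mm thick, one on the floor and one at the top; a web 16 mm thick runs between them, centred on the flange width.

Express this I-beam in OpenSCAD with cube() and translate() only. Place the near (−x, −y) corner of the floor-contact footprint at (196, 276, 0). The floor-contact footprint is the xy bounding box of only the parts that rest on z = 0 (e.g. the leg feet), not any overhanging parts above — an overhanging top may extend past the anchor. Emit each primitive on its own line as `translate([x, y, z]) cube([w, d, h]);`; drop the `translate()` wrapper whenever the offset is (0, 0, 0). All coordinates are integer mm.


translate([196, 276, 0]) cube([3464, 198, 25]);
translate([196, 367, 25]) cube([3464, 16, 375]);
translate([196, 276, 400]) cube([3464, 198, 25]);


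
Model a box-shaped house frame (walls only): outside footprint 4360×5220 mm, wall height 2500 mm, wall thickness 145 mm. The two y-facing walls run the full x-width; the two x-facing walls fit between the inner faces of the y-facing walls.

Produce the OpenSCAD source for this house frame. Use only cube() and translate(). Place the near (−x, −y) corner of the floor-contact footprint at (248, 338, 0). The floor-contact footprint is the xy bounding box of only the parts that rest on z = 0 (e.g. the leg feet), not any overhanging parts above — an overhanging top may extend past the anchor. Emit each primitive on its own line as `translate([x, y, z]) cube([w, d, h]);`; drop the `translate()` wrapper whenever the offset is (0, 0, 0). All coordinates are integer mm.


translate([248, 338, 0]) cube([4360, 145, 2500]);
translate([248, 5413, 0]) cube([4360, 145, 2500]);
translate([248, 483, 0]) cube([145, 4930, 2500]);
translate([4463, 483, 0]) cube([145, 4930, 2500]);


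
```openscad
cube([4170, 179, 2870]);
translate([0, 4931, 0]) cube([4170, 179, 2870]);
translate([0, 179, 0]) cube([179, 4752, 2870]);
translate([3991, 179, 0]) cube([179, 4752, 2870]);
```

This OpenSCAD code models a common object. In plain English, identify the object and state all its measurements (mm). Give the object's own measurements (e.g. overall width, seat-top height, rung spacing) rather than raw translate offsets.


The wall frame of a small rectangular building: four walls, each 2870 mm tall and 179 mm thick, enclosing a footprint 4170 mm (x) by 5110 mm (y) outside-to-outside, with no floor or roof. The front and back walls (the −y and +y sides) span the full width; the two side walls fit between them.


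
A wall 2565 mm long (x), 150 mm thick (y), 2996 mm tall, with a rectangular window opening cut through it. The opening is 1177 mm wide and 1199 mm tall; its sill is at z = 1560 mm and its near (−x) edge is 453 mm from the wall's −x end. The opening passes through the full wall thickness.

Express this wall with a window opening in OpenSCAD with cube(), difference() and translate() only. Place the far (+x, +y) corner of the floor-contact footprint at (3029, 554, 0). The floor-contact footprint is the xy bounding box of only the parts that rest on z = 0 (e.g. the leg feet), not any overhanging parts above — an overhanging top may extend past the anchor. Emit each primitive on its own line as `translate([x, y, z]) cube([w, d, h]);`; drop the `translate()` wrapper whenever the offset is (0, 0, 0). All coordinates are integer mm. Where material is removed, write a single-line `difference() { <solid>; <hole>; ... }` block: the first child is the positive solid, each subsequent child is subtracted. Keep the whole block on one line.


difference() { translate([464, 404, 0]) cube([2565, 150, 2996]); translate([917, 404, 1560]) cube([1177, 150, 1199]); }


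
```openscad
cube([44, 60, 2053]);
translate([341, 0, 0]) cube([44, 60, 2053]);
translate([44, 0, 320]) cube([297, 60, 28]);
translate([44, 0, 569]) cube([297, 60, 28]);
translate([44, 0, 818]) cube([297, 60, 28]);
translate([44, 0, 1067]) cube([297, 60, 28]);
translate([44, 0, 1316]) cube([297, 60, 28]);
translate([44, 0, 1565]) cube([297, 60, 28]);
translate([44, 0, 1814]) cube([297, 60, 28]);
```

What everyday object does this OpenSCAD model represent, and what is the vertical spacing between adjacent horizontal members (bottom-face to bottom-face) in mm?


A ladder. The rung spacing is 249 mm.

Two tall 44×60 posts with 7 short bars between them — a ladder. Adjacent rungs sit at z = 320 and z = 569, so the spacing is 569 − 320 = 249 mm.


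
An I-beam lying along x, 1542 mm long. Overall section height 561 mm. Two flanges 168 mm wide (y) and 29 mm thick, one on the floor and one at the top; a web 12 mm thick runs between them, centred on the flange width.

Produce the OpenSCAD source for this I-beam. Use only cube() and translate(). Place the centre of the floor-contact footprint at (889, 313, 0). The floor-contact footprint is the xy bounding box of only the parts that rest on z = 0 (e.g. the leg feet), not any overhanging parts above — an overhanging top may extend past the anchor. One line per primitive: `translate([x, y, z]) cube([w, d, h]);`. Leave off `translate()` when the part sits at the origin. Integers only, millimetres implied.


translate([118, 229, 0]) cube([1542, 168, 29]);
translate([118, 307, 29]) cube([1542, 12, 503]);
translate([118, 229, 532]) cube([1542, 168, 29]);


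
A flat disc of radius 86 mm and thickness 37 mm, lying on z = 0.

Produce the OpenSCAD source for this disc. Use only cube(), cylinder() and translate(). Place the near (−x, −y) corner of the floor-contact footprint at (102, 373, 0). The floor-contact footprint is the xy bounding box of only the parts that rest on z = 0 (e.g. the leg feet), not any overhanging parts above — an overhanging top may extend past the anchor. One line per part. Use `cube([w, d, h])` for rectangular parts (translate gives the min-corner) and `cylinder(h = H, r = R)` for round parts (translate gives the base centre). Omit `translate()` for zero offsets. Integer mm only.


translate([188, 459, 0]) cylinder(h = 37, r = 86);


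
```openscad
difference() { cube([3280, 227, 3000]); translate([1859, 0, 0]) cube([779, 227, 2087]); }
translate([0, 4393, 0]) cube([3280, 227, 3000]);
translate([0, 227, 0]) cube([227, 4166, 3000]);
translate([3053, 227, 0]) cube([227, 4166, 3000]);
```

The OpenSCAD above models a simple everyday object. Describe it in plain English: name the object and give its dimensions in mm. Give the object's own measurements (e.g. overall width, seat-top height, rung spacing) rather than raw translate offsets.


A single room: four walls, each 3000 mm tall and 227 mm thick, enclosing an outside footprint 3280×4620 mm (x × y), no floor or roof. The front and back walls (−y and +y sides) run the full x-width; the side walls fit between their inner faces. A door opening 779 mm wide and 2087 mm tall is cut through the front wall from the floor up, its −x edge 1859 mm from the wall's −x end.


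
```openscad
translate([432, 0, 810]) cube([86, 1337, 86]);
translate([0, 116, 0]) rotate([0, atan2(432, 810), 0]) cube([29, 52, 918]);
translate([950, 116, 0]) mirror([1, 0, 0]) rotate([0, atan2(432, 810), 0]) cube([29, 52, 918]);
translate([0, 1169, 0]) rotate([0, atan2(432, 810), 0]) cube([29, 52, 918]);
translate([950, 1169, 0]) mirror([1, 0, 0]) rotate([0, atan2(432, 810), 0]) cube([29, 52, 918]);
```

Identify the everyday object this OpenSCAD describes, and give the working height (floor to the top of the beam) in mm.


A sawhorse. The overall height is 896 mm.

A beam across two mirrored pairs of raked legs — a sawhorse. The beam's underside is at z = 810 (matching the legs' vertical rise in atan2(432, 810)) and the beam is 86 mm tall, so its top is at 810 + 86 = 896 mm. The raked legs top out at the beam's underside, so that is the highest point.


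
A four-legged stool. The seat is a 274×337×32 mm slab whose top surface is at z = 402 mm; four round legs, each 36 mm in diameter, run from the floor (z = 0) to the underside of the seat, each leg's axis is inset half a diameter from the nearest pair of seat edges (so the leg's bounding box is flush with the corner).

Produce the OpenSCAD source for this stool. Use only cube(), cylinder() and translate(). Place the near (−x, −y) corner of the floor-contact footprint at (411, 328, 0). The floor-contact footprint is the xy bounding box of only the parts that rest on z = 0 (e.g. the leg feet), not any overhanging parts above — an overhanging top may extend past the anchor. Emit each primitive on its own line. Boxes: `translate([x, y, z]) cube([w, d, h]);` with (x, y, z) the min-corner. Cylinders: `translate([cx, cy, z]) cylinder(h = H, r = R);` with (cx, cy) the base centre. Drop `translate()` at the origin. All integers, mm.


translate([411, 328, 370]) cube([274, 337, 32]);
translate([429, 346, 0]) cylinder(h = 370, r = 18);
translate([667, 346, 0]) cylinder(h = 370, r = 18);
translate([429, 647, 0]) cylinder(h = 370, r = 18);
translate([667, 647, 0]) cylinder(h = 370, r = 18);


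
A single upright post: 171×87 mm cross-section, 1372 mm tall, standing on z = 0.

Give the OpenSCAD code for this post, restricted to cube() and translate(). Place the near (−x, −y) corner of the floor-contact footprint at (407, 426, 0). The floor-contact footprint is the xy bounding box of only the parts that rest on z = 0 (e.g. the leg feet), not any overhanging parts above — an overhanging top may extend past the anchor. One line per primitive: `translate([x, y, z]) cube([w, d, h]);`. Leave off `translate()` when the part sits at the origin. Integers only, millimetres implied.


translate([407, 426, 0]) cube([171, 87, 1372]);


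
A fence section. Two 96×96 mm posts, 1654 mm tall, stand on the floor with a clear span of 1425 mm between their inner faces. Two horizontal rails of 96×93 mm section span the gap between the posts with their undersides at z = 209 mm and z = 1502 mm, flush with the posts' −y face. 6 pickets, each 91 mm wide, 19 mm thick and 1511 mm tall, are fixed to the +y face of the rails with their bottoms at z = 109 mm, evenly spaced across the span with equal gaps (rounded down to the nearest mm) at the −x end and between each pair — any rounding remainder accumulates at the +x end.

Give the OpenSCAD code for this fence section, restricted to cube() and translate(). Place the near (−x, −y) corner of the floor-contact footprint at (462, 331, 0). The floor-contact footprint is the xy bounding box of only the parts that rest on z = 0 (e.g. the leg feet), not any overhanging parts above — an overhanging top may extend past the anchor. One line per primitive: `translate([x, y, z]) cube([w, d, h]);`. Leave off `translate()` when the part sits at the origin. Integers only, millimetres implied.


translate([462, 331, 0]) cube([96, 96, 1654]);
translate([1983, 331, 0]) cube([96, 96, 1654]);
translate([558, 331, 209]) cube([1425, 96, 93]);
translate([558, 331, 1502]) cube([1425, 96, 93]);
translate([683, 427, 109]) cube([91, 19, 1511]);
translate([899, 427, 109]) cube([91, 19, 1511]);
translate([1115, 427, 109]) cube([91, 19, 1511]);
translate([1331, 427, 109]) cube([91, 19, 1511]);
translate([1547, 427, 109]) cube([91, 19, 1511]);
translate([1763, 427, 109]) cube([91, 19, 1511]);


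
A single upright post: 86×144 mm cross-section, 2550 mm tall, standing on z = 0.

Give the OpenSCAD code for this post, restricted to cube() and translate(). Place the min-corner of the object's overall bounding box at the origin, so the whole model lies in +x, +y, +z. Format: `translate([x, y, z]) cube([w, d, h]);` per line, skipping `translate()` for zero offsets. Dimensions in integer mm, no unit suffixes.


cube([86, 144, 2550]);


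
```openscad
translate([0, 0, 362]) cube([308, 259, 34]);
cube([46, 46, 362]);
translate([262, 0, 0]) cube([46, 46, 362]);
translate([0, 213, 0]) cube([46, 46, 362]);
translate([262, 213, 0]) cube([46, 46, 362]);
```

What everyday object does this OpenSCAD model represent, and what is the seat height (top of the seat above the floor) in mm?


A stool. The seat height is 396 mm.

A 308×259×34 slab at z = 362 on four corner posts — a stool. The seat top is 362 + 34 = 396 mm.


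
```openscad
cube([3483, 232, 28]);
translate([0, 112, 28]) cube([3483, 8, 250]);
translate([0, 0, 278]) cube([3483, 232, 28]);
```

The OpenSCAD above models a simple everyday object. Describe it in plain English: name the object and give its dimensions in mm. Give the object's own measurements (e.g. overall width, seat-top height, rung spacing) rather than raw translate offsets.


An I-beam lying along x, 3483 mm long. Overall section height 306 mm. Two flanges 232 mm wide (y) and 28 mm thick, one on the floor and one at the top; a web 8 mm thick runs between them, centred on the flange width.


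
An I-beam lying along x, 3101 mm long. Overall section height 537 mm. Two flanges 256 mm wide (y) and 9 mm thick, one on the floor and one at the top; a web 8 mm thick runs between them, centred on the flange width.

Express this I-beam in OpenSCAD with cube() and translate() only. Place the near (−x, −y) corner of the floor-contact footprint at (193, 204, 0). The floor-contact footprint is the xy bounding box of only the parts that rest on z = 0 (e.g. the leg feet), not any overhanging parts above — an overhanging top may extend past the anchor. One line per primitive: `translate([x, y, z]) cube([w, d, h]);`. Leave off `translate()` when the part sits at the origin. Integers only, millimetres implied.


translate([193, 204, 0]) cube([3101, 256, 9]);
translate([193, 328, 9]) cube([3101, 8, 519]);
translate([193, 204, 528]) cube([3101, 256, 9]);


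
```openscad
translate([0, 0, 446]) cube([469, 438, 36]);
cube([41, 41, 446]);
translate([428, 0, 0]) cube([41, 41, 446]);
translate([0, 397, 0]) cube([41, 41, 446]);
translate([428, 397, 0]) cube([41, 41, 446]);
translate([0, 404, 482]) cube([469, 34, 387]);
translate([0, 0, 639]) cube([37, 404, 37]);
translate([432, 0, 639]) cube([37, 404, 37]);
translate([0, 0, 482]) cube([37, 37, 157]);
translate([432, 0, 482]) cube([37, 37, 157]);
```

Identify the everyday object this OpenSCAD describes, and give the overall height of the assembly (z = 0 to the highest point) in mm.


A chair. The overall height is 869 mm.

A slab on four corner posts with a tall panel at the back — a chair. The seat slab sits at z = 446 with thickness 36, and the 387 mm backrest starts at the seat top, so the overall height is 446 + 36 + 387 = 869 mm.


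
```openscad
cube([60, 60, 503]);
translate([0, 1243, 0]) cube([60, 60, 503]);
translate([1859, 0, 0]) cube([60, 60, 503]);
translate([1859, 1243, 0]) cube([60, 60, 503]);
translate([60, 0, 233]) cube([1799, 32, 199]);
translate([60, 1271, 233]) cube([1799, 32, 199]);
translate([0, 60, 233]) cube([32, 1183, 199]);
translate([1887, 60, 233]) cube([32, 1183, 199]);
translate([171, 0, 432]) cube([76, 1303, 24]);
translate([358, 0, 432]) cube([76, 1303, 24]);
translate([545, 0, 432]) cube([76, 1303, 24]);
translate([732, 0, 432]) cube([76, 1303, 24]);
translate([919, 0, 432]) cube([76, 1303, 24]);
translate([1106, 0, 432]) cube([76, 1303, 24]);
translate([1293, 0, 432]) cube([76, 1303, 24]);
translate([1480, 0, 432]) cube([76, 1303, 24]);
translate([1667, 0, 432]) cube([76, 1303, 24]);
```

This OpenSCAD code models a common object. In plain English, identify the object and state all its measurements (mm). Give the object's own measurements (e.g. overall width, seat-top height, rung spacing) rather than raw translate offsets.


A bed frame 1919 mm long (x) by 1303 mm wide (y). Four 60×60 mm corner posts, 503 mm tall, at the corners of the footprint. Four rails of 32 mm thickness and 199 mm height run between adjacent posts with their undersides at z = 233 mm, their outer faces flush with the outside of the frame (the two x-running rails run between the posts' inner faces; the two y-running rails run between the posts' inner faces). 9 slats, each 76 mm wide (x) and 24 mm thick, lie across the top of the two x-running rails, running the full 1303 mm width of the frame in y; along x they sit between the end posts with a 111 mm gap after the −x posts and between neighbouring slats, leaving 116 mm before the +x posts.


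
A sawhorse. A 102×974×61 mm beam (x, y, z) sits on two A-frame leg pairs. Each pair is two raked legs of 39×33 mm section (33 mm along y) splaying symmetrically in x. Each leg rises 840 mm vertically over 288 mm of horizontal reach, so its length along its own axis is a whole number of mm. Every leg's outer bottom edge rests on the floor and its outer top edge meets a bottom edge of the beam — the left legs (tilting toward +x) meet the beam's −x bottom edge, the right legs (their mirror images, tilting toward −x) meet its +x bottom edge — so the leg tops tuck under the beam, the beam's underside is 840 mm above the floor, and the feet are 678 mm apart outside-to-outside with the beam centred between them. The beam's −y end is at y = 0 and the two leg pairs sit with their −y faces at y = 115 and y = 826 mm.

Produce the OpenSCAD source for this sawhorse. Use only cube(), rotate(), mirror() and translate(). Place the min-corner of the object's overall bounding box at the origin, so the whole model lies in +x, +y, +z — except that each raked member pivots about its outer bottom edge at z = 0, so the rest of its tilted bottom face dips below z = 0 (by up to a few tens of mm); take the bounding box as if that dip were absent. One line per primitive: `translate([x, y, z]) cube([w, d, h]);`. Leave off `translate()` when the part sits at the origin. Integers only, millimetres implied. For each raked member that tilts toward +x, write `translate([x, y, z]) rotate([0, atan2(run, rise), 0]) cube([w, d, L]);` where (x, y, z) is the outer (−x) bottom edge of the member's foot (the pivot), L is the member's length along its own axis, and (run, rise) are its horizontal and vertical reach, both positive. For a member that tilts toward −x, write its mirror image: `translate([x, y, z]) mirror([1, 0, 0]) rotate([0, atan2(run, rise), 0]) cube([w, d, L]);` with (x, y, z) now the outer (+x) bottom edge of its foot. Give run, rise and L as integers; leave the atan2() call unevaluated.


translate([288, 0, 840]) cube([102, 974, 61]);
translate([0, 115, 0]) rotate([0, atan2(288, 840), 0]) cube([39, 33, 888]);
translate([678, 115, 0]) mirror([1, 0, 0]) rotate([0, atan2(288, 840), 0]) cube([39, 33, 888]);
translate([0, 826, 0]) rotate([0, atan2(288, 840), 0]) cube([39, 33, 888]);
translate([678, 826, 0]) mirror([1, 0, 0]) rotate([0, atan2(288, 840), 0]) cube([39, 33, 888]);


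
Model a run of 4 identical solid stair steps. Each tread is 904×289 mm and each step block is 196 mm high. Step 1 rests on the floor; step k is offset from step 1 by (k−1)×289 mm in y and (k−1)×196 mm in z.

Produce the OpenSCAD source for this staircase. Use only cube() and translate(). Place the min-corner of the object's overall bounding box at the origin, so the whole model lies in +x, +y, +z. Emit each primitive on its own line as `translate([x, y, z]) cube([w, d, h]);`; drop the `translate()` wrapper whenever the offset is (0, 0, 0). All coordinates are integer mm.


cube([904, 289, 196]);
translate([0, 289, 196]) cube([904, 289, 196]);
translate([0, 578, 392]) cube([904, 289, 196]);
translate([0, 867, 588]) cube([904, 289, 196]);


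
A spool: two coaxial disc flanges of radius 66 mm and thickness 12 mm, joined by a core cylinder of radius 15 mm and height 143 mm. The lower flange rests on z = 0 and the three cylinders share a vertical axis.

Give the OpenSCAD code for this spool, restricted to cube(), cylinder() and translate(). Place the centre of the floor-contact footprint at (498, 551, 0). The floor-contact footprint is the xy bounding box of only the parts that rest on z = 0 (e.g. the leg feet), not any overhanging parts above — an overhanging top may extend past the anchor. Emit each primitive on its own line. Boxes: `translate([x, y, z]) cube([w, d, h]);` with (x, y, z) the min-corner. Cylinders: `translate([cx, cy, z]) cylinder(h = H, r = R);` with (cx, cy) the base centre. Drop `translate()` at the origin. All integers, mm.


translate([498, 551, 0]) cylinder(h = 12, r = 66);
translate([498, 551, 12]) cylinder(h = 143, r = 15);
translate([498, 551, 155]) cylinder(h = 12, r = 66);


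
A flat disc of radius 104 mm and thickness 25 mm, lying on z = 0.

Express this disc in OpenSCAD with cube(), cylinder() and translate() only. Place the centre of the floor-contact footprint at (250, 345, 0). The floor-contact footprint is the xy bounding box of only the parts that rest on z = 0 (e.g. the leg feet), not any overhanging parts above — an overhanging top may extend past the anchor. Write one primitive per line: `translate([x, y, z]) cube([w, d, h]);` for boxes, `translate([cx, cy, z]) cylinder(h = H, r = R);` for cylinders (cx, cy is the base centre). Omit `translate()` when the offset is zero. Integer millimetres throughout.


translate([250, 345, 0]) cylinder(h = 25, r = 104);


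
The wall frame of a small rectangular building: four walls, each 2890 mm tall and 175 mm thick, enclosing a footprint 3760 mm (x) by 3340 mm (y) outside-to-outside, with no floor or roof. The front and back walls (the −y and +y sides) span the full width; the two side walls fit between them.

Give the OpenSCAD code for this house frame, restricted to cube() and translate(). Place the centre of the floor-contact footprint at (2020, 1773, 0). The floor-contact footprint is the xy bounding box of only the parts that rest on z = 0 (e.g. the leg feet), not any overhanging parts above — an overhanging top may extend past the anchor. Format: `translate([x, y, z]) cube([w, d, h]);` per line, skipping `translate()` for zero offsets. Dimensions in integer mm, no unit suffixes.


translate([140, 103, 0]) cube([3760, 175, 2890]);
translate([140, 3268, 0]) cube([3760, 175, 2890]);
translate([140, 278, 0]) cube([175, 2990, 2890]);
translate([3725, 278, 0]) cube([175, 2990, 2890]);


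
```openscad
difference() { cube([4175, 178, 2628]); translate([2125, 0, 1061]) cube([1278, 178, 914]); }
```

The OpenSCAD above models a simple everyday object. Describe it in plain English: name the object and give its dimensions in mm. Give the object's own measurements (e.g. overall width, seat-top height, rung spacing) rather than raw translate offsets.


A wall 4175 mm long (x), 178 mm thick (y), 2628 mm tall, with a rectangular window opening cut through it. The opening is 1278 mm wide and 914 mm tall; its sill is at z = 1061 mm and its near (−x) edge is 2125 mm from the wall's −x end. The opening passes through the full wall thickness.


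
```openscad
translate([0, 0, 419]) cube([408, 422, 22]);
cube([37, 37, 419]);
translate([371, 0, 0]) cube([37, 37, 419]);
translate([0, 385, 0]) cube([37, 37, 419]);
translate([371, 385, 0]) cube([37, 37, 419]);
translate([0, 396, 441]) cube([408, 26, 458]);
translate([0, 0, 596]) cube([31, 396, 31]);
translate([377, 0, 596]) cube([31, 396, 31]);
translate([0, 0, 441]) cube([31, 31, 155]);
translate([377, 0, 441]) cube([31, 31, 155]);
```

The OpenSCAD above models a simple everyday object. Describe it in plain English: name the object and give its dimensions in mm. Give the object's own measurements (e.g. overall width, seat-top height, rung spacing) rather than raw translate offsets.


A chair. The seat is a 408×422×22 mm slab with its top at z = 441 mm, on four 37×37 mm corner legs (flush with the seat edges, standing on z = 0). A flat backrest 26 mm thick, 458 mm tall, spans the full seat width and rises from the seat top along its +y edge, rear face flush with the rear of the seat. Two armrests of 31×31 mm section run along each side from the seat's front edge to the front of the backrest, top faces 186 mm above the seat top and outer faces flush with the seat's x-edges; a 31×31 mm post under the front of each armrest stands on the seat at the front corner.


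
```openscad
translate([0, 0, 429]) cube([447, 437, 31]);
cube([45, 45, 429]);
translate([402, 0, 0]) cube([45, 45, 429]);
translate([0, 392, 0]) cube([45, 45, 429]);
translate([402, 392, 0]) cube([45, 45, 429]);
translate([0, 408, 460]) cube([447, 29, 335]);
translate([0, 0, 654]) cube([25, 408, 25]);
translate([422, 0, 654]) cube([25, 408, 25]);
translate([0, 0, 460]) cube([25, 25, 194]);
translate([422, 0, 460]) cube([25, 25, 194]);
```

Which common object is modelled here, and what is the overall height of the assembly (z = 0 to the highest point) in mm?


A chair. The overall height is 795 mm.

A slab on four corner posts with a tall panel at the back — a chair. The seat slab sits at z = 429 with thickness 31, and the 335 mm backrest starts at the seat top, so the overall height is 429 + 31 + 335 = 795 mm.


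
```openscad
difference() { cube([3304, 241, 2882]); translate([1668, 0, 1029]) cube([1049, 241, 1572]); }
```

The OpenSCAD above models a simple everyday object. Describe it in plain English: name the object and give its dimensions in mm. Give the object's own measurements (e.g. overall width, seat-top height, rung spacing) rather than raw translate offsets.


A wall 3304 mm long (x), 241 mm thick (y), 2882 mm tall, with a rectangular window opening cut through it. The opening is 1049 mm wide and 1572 mm tall; its sill is at z = 1029 mm and its near (−x) edge is 1668 mm from the wall's −x end. The opening passes through the full wall thickness.


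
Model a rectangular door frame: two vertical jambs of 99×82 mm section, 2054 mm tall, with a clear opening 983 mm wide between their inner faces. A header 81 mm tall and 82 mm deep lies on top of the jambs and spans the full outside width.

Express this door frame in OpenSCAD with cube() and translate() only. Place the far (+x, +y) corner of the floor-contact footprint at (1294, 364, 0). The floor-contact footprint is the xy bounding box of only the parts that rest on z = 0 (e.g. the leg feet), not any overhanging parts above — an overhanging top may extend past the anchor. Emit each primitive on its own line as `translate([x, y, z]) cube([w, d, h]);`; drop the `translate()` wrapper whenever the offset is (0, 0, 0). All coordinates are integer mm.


translate([113, 282, 0]) cube([99, 82, 2054]);
translate([1195, 282, 0]) cube([99, 82, 2054]);
translate([113, 282, 2054]) cube([1181, 82, 81]);


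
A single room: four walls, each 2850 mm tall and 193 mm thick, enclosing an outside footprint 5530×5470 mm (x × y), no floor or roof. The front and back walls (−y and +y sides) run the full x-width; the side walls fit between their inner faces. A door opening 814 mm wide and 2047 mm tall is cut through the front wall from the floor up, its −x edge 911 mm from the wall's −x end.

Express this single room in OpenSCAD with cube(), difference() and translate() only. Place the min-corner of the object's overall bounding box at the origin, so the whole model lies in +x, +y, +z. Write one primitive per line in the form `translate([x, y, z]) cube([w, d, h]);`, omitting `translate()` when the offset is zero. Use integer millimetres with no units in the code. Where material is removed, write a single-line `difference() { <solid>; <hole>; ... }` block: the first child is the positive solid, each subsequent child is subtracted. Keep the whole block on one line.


difference() { cube([5530, 193, 2850]); translate([911, 0, 0]) cube([814, 193, 2047]); }
translate([0, 5277, 0]) cube([5530, 193, 2850]);
translate([0, 193, 0]) cube([193, 5084, 2850]);
translate([5337, 193, 0]) cube([193, 5084, 2850]);


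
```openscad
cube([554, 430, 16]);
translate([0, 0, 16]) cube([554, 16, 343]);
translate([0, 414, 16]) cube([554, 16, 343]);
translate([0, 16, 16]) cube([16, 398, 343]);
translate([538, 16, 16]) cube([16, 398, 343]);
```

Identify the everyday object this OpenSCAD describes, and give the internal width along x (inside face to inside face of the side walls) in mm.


An open box. The internal width is 522 mm.

A 554×430 base slab with four walls standing on it — an open box. The base is 554 mm wide and the walls are 16 mm thick, so the internal width is 554 − 2 × 16 = 522 mm.


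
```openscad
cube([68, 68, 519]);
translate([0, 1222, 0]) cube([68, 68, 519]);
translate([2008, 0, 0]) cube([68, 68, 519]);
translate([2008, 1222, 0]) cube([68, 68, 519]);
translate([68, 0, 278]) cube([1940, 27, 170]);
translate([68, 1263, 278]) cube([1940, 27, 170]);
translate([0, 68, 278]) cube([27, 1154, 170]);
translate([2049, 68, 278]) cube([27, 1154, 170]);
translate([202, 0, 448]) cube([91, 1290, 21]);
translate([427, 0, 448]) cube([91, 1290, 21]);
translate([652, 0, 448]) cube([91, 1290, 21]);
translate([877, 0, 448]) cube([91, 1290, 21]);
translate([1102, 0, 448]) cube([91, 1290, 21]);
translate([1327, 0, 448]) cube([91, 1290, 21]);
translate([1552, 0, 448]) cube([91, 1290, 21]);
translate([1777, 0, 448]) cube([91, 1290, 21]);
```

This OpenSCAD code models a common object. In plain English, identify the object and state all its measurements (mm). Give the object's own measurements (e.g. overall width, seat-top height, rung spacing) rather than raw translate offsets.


A bed frame 2076 mm long (x) by 1290 mm wide (y). Four 68×68 mm corner posts, 519 mm tall, at the corners of the footprint. Four rails of 27 mm thickness and 170 mm height run between adjacent posts with their undersides at z = 278 mm, their outer faces flush with the outside of the frame (the two x-running rails run between the posts' inner faces; the two y-running rails run between the posts' inner faces). 8 slats, each 91 mm wide (x) and 21 mm thick, lie across the top of the two x-running rails, running the full 1290 mm width of the frame in y; along x they sit between the end posts with a 134 mm gap after the −x posts and between neighbouring slats, leaving 140 mm before the +x posts.


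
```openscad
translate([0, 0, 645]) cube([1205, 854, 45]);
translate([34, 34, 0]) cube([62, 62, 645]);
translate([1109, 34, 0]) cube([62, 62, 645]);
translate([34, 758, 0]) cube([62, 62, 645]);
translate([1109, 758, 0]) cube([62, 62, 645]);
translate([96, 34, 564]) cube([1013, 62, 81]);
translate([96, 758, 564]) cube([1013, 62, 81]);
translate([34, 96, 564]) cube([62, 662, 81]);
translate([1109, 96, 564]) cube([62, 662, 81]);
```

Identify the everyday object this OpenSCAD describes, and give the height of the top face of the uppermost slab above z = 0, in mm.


A table. The table height is 690 mm.

A 1205×854×45 slab sits at z = 645 on four 62 mm square posts — a table. The top surface is at 645 + 45 = 690 mm.


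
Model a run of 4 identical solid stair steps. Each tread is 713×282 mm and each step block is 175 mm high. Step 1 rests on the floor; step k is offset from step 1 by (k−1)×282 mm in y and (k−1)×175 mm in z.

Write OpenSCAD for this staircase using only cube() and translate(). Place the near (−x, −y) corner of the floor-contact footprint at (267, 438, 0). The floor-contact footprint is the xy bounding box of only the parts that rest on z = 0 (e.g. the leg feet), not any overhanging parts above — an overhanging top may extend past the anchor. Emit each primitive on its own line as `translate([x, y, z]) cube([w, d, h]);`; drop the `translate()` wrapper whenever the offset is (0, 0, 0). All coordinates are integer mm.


translate([267, 438, 0]) cube([713, 282, 175]);
translate([267, 720, 175]) cube([713, 282, 175]);
translate([267, 1002, 350]) cube([713, 282, 175]);
translate([267, 1284, 525]) cube([713, 282, 175]);


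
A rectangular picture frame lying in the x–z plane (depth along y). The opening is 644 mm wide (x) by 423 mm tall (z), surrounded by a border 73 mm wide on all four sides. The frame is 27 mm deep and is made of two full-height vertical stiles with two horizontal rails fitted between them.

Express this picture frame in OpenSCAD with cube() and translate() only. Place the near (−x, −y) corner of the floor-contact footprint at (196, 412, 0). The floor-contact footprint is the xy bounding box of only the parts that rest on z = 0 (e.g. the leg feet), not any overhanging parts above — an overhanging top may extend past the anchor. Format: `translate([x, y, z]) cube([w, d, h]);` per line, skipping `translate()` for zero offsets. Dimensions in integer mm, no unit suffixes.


translate([196, 412, 0]) cube([73, 27, 569]);
translate([913, 412, 0]) cube([73, 27, 569]);
translate([269, 412, 0]) cube([644, 27, 73]);
translate([269, 412, 496]) cube([644, 27, 73]);


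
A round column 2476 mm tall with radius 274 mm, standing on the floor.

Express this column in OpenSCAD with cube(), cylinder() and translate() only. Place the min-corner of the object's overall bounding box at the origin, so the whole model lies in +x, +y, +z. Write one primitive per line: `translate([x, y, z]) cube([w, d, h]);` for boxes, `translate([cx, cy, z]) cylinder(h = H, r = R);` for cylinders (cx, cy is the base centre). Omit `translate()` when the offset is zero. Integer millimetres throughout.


translate([274, 274, 0]) cylinder(h = 2476, r = 274);


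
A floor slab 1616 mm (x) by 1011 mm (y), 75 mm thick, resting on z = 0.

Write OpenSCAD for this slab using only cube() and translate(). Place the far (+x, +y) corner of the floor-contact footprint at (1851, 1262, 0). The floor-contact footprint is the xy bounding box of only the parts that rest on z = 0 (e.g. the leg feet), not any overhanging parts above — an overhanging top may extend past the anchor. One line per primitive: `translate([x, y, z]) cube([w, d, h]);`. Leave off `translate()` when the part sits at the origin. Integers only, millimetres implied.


translate([235, 251, 0]) cube([1616, 1011, 75]);


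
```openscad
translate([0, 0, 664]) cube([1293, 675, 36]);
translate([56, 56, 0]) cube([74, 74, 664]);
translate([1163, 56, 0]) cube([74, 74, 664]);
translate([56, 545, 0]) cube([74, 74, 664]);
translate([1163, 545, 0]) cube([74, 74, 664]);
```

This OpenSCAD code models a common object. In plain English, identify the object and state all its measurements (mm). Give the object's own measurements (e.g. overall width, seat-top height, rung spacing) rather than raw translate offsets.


A table: top 1293 mm (x) × 675 mm (y), 36 mm thick, upper face at z = 700 mm, on four 74×74 mm square legs, each inset 56 mm from the nearest pair of top edges from z = 0 to the bottom of the top.


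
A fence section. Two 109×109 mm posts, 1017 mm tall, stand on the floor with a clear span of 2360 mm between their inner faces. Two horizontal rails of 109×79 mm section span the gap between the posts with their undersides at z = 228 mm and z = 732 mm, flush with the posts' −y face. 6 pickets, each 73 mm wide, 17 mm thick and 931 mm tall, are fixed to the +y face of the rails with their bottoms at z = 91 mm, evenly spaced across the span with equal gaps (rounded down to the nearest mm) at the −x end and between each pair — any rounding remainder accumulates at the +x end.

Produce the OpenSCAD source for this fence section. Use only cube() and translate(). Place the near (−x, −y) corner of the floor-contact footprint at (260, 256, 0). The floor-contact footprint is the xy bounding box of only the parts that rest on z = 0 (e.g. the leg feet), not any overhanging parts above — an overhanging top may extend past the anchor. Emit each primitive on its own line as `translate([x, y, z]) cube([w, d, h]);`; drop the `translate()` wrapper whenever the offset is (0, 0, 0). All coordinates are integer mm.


translate([260, 256, 0]) cube([109, 109, 1017]);
translate([2729, 256, 0]) cube([109, 109, 1017]);
translate([369, 256, 228]) cube([2360, 109, 79]);
translate([369, 256, 732]) cube([2360, 109, 79]);
translate([643, 365, 91]) cube([73, 17, 931]);
translate([990, 365, 91]) cube([73, 17, 931]);
translate([1337, 365, 91]) cube([73, 17, 931]);
translate([1684, 365, 91]) cube([73, 17, 931]);
translate([2031, 365, 91]) cube([73, 17, 931]);
translate([2378, 365, 91]) cube([73, 17, 931]);
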